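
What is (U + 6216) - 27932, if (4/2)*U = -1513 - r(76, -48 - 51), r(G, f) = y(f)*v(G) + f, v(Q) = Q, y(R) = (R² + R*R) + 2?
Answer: -767375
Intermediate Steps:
y(R) = 2 + 2*R² (y(R) = (R² + R²) + 2 = 2*R² + 2 = 2 + 2*R²)
r(G, f) = f + G*(2 + 2*f²) (r(G, f) = (2 + 2*f²)*G + f = G*(2 + 2*f²) + f = f + G*(2 + 2*f²))
U = -745659 (U = (-1513 - ((-48 - 51) + 2*76*(1 + (-48 - 51)²)))/2 = (-1513 - (-99 + 2*76*(1 + (-99)²)))/2 = (-1513 - (-99 + 2*76*(1 + 9801)))/2 = (-1513 - (-99 + 2*76*9802))/2 = (-1513 - (-99 + 1489904))/2 = (-1513 - 1*1489805)/2 = (-1513 - 1489805)/2 = (½)*(-1491318) = -745659)
(U + 6216) - 27932 = (-745659 + 6216) - 27932 = -739443 - 27932 = -767375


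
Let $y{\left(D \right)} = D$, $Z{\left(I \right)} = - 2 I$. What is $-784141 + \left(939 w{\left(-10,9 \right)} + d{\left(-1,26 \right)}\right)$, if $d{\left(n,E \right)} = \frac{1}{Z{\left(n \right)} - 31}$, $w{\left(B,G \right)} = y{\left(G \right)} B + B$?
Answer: $- \frac{25463190}{29} \approx -8.7804 \cdot 10^{5}$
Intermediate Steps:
$w{\left(B,G \right)} = B + B G$ ($w{\left(B,G \right)} = G B + B = B G + B = B + B G$)
$d{\left(n,E \right)} = \frac{1}{-31 - 2 n}$ ($d{\left(n,E \right)} = \frac{1}{- 2 n - 31} = \frac{1}{-31 - 2 n}$)
$-784141 + \left(939 w{\left(-10,9 \right)} + d{\left(-1,26 \right)}\right) = -784141 - \left(\frac{1}{31 + 2 \left(-1\right)} - - 9390 \left(1 + 9\right)\right) = -784141 - \left(\frac{1}{31 - 2} - \left(-9390\right) 10\right) = -784141 + \left(939 \left(-100\right) - \frac{1}{29}\right) = -784141 - \frac{2723101}{29} = - \frac{25463190}{29}$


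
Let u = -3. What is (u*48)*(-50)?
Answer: 7200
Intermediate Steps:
(u*48)*(-50) = -3*48*(-50) = -144*(-50) = 7200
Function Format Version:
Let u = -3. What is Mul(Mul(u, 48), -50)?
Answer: 7200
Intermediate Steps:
Mul(Mul(u, 48), -50) = Mul(Mul(-3, 48), -50) = Mul(-144, -50) = 7200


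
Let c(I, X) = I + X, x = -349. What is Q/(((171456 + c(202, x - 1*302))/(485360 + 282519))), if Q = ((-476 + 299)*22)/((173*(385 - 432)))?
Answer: 2990120826/1390457917 ≈ 2.1505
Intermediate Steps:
Q = 3894/8131 (Q = (-177*22)/((173*(-47))) = -3894/(-8131) = -3894*(-1/8131) = 3894/8131 ≈ 0.47891)
Q/(((171456 + c(202, x - 1*302))/(485360 + 282519))) = 3894/(8131*(((171456 + (202 + (-349 - 1*302)))/(485360 + 282519)))) = 3894/(8131*(((171456 + (202 + (-349 - 302)))/767879))) = 3894/(8131*(((171456 + (202 - 651))*(1/767879)))) = 3894/(8131*(((171456 - 449)*(1/767879)))) = 3894/(8131*((171007*(1/767879)))) = 3894/(8131*(171007/767879)) = (3894/8131)*(767879/171007) = 2990120826/1390457917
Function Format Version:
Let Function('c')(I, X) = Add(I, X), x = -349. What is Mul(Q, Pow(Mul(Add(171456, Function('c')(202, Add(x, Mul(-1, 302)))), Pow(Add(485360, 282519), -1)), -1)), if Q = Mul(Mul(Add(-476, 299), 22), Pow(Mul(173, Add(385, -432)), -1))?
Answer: Rational(2990120826, 1390457917) ≈ 2.1505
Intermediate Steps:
Q = Rational(3894, 8131) (Q = Mul(Mul(-177, 22), Pow(Mul(173, -47), -1)) = Mul(-3894, Pow(-8131, -1)) = Mul(-3894, Rational(-1, 8131)) = Rational(3894, 8131) ≈ 0.47891)
Mul(Q, Pow(Mul(Add(171456, Function('c')(202, Add(x, Mul(-1, 302)))), Pow(Add(485360, 282519), -1)), -1)) = Mul(Rational(3894, 8131), Pow(Mul(Add(171456, Add(202, Add(-349, Mul(-1, 302)))), Pow(Add(485360, 282519), -1)), -1)) = Mul(Rational(3894, 8131), Pow(Mul(Add(171456, Add(202, Add(-349, -302))), Pow(767879, -1)), -1)) = Mul(Rational(3894, 8131), Pow(Mul(Add(171456, Add(202, -651)), Rational(1, 767879)), -1)) = Mul(Rational(3894, 8131), Pow(Mul(Add(171456, -449), Rational(1, 767879)), -1)) = Mul(Rational(3894, 8131), Pow(Mul(171007, Rational(1, 767879)), -1)) = Mul(Rational(3894, 8131), Pow(Rational(171007, 767879), -1)) = Mul(Rational(3894, 8131), Rational(767879, 171007)) = Rational(2990120826, 1390457917)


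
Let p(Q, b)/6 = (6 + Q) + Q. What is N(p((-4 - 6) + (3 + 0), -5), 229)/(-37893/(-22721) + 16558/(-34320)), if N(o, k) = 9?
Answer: 3509031240/462136721 ≈ 7.5931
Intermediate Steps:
p(Q, b) = 36 + 12*Q (p(Q, b) = 6*((6 + Q) + Q) = 6*(6 + 2*Q) = 36 + 12*Q)
N(p((-4 - 6) + (3 + 0), -5), 229)/(-37893/(-22721) + 16558/(-34320)) = 9/(-37893/(-22721) + 16558/(-34320)) = 9/(-37893*(-1/22721) + 16558*(-1/34320)) = 9/(37893/22721 - 8279/17160) = 9/(462136721/389892360) = 9*(389892360/462136721) = 3509031240/462136721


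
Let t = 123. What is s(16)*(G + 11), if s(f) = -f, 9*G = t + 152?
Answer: -5984/9 ≈ -664.89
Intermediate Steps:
G = 275/9 (G = (123 + 152)/9 = (⅑)*275 = 275/9 ≈ 30.556)
s(16)*(G + 11) = (-1*16)*(275/9 + 11) = -16*374/9 = -5984/9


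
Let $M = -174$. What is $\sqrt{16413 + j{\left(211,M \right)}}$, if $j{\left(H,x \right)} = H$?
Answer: $4 \sqrt{1039} \approx 128.93$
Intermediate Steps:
$\sqrt{16413 + j{\left(211,M \right)}} = \sqrt{16413 + 211} = \sqrt{16624} = 4 \sqrt{1039}$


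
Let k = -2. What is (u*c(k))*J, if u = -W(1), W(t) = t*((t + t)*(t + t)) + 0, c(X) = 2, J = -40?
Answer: 320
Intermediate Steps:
W(t) = 4*t**3 (W(t) = t*((2*t)*(2*t)) + 0 = t*(4*t**2) + 0 = 4*t**3 + 0 = 4*t**3)
u = -4 (u = -4*1**3 = -4 ≈ -4.0000)
(u*c(k))*J = -4*2*(-40) = -8*(-40) = 320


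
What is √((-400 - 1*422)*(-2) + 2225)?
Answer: √3869 ≈ 62.201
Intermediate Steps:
√((-400 - 1*422)*(-2) + 2225) = √((-400 - 422)*(-2) + 2225) = √(-822*(-2) + 2225) = √(1644 + 2225) = √3869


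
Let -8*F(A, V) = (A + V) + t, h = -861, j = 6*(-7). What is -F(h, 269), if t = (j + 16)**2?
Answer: 21/2 ≈ 10.500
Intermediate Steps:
j = -42
t = 676 (t = (-42 + 16)**2 = (-26)**2 = 676)
F(A, V) = -169/2 - A/8 - V/8 (F(A, V) = -((A + V) + 676)/8 = -(676 + A + V)/8 = -169/2 - A/8 - V/8)
-F(h, 269) = -(-169/2 - 1/8*(-861) - 1/8*269) = -(-169/2 + 861/8 - 269/8) = -1*(-21/2) = 21/2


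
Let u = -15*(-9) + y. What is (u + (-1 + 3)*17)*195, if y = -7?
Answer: 31590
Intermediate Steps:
u = 128 (u = -15*(-9) - 7 = 135 - 7 = 128)
(u + (-1 + 3)*17)*195 = (128 + (-1 + 3)*17)*195 = (128 + 2*17)*195 = (128 + 34)*195 = 162*195 = 31590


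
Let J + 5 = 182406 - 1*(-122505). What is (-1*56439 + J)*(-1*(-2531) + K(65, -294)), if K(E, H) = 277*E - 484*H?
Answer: 40458378544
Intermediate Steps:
J = 304906 (J = -5 + (182406 - 1*(-122505)) = -5 + (182406 + 122505) = -5 + 304911 = 304906)
K(E, H) = -484*H + 277*E
(-1*56439 + J)*(-1*(-2531) + K(65, -294)) = (-1*56439 + 304906)*(-1*(-2531) + (-484*(-294) + 277*65)) = (-56439 + 304906)*(2531 + (142296 + 18005)) = 248467*(2531 + 160301) = 248467*162832 = 40458378544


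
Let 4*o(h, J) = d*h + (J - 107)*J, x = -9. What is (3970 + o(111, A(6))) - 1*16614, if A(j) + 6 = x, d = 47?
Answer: -43529/4 ≈ -10882.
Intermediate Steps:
A(j) = -15 (A(j) = -6 - 9 = -15)
o(h, J) = 47*h/4 + J*(-107 + J)/4 (o(h, J) = (47*h + (J - 107)*J)/4 = (47*h + (-107 + J)*J)/4 = (47*h + J*(-107 + J))/4 = 47*h/4 + J*(-107 + J)/4)
(3970 + o(111, A(6))) - 1*16614 = (3970 + (-107/4*(-15) + (1/4)*(-15)**2 + (47/4)*111)) - 1*16614 = (3970 + (1605/4 + (1/4)*225 + 5217/4)) - 16614 = (3970 + (1605/4 + 225/4 + 5217/4)) - 16614 = (3970 + 7047/4) - 16614 = 22927/4 - 16614 = -43529/4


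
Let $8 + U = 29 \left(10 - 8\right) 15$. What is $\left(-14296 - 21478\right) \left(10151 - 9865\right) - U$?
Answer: $-10232226$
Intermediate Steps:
$U = 862$ ($U = -8 + 29 \left(10 - 8\right) 15 = -8 + 29 \cdot 2 \cdot 15 = -8 + 58 \cdot 15 = -8 + 870 = 862$)
$\left(-14296 - 21478\right) \left(10151 - 9865\right) - U = \left(-14296 - 21478\right) \left(10151 - 9865\right) - 862 = \left(-35774\right) 286 - 862 = -10231364 - 862 = -10232226$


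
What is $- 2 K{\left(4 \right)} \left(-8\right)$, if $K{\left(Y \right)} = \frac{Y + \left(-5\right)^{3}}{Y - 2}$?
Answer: $-968$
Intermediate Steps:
$K{\left(Y \right)} = \frac{-125 + Y}{-2 + Y}$ ($K{\left(Y \right)} = \frac{Y - 125}{-2 + Y} = \frac{-125 + Y}{-2 + Y}$)
$- 2 K{\left(4 \right)} \left(-8\right) = - 2 \frac{-125 + 4}{-2 + 4} \left(-8\right) = - 2 \cdot \frac{1}{2} \left(-121\right) \left(-8\right) = \left(-2\right) \left(- \frac{121}{2}\right) \left(-8\right) = 121 \left(-8\right) = -968$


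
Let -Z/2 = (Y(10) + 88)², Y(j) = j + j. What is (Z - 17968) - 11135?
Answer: -52431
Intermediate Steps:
Y(j) = 2*j
Z = -23328 (Z = -2*(2*10 + 88)² = -2*(20 + 88)² = -2*108² = -2*11664 = -23328)
(Z - 17968) - 11135 = (-23328 - 17968) - 11135 = -41296 - 11135 = -52431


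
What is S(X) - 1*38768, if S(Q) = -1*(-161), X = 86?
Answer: -38607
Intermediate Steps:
S(Q) = 161
S(X) - 1*38768 = 161 - 1*38768 = 161 - 38768 = -38607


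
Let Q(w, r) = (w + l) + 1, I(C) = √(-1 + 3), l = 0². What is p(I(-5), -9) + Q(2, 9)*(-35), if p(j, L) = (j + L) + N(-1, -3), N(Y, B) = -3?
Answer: -117 + √2 ≈ -115.59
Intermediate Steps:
l = 0
I(C) = √2
p(j, L) = -3 + L + j (p(j, L) = (j + L) - 3 = (L + j) - 3 = -3 + L + j)
Q(w, r) = 1 + w (Q(w, r) = (w + 0) + 1 = w + 1 = 1 + w)
p(I(-5), -9) + Q(2, 9)*(-35) = (-3 - 9 + √2) + (1 + 2)*(-35) = (-12 + √2) + 3*(-35) = (-12 + √2) - 105 = -117 + √2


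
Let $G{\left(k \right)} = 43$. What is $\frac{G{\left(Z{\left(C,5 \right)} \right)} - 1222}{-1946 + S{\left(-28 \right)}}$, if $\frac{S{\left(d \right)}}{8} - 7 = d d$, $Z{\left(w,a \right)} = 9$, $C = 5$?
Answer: $- \frac{1179}{4382} \approx -0.26906$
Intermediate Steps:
$S{\left(d \right)} = 56 + 8 d^{2}$ ($S{\left(d \right)} = 56 + 8 d d = 56 + 8 d^{2}$)
$\frac{G{\left(Z{\left(C,5 \right)} \right)} - 1222}{-1946 + S{\left(-28 \right)}} = \frac{43 - 1222}{-1946 + \left(56 + 8 \left(-28\right)^{2}\right)} = - \frac{1179}{-1946 + \left(56 + 8 \cdot 784\right)} = - \frac{1179}{-1946 + \left(56 + 6272\right)} = - \frac{1179}{-1946 + 6328} = - \frac{1179}{4382}$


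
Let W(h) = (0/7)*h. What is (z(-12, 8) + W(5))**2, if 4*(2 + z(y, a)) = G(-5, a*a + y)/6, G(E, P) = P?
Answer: 1/36 ≈ 0.027778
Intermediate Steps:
z(y, a) = -2 + y/24 + a**2/24 (z(y, a) = -2 + ((a*a + y)/6)/4 = -2 + ((a**2 + y)*(1/6))/4 = -2 + ((y + a**2)*(1/6))/4 = -2 + (y/6 + a**2/6)/4 = -2 + (y/24 + a**2/24) = -2 + y/24 + a**2/24)
W(h) = 0 (W(h) = (0*(1/7))*h = 0*h = 0)
(z(-12, 8) + W(5))**2 = ((-2 + (1/24)*(-12) + (1/24)*8**2) + 0)**2 = ((-2 - 1/2 + (1/24)*64) + 0)**2 = ((-2 - 1/2 + 8/3) + 0)**2 = (1/6 + 0)**2 = (1/6)**2 = 1/36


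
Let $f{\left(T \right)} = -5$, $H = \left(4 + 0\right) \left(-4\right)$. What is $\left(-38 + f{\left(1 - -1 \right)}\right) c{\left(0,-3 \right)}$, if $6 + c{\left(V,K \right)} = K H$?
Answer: $-1806$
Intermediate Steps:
$H = -16$ ($H = 4 \left(-4\right) = -16$)
$c{\left(V,K \right)} = -6 - 16 K$ ($c{\left(V,K \right)} = -6 + K \left(-16\right) = -6 - 16 K$)
$\left(-38 + f{\left(1 - -1 \right)}\right) c{\left(0,-3 \right)} = \left(-38 - 5\right) \left(-6 - -48\right) = - 43 \left(-6 + 48\right) = \left(-43\right) 42 = -1806$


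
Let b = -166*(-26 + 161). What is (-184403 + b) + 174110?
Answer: -32703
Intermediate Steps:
b = -22410 (b = -166*135 = -22410)
(-184403 + b) + 174110 = (-184403 - 22410) + 174110 = -206813 + 174110 = -32703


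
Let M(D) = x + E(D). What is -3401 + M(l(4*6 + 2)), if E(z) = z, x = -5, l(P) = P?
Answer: -3380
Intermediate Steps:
M(D) = -5 + D
-3401 + M(l(4*6 + 2)) = -3401 + (-5 + (4*6 + 2)) = -3401 + (-5 + (24 + 2)) = -3401 + (-5 + 26) = -3401 + 21 = -3380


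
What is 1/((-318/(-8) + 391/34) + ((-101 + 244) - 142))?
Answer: 4/209 ≈ 0.019139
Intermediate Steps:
1/((-318/(-8) + 391/34) + ((-101 + 244) - 142)) = 1/((-318*(-⅛) + 391*(1/34)) + (143 - 142)) = 1/((159/4 + 23/2) + 1) = 1/(205/4 + 1) = 1/(209/4) = 4/209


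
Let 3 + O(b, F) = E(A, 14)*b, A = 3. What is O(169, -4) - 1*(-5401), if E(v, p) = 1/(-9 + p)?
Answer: 27159/5 ≈ 5431.8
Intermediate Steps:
O(b, F) = -3 + b/5 (O(b, F) = -3 + b/(-9 + 14) = -3 + b/5)
O(169, -4) - 1*(-5401) = (-3 + (⅕)*169) - 1*(-5401) = (-3 + 169/5) + 5401 = 154/5 + 5401 = 27159/5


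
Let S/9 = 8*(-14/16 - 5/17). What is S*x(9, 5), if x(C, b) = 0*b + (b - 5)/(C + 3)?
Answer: 0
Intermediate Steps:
x(C, b) = (-5 + b)/(3 + C) (x(C, b) = 0 + (-5 + b)/(3 + C) = (-5 + b)/(3 + C))
S = -1431/17 (S = 9*(8*(-14/16 - 5/17)) = 9*(8*(-14*1/16 - 5*1/17)) = 9*(8*(-7/8 - 5/17)) = 9*(8*(-159/136)) = 9*(-159/17) = -1431/17 ≈ -84.177)
S*x(9, 5) = -1431*(-5 + 5)/(17*(3 + 9)) = -1431*0/(17*12) = -477*0/68 = -1431/17*0 = 0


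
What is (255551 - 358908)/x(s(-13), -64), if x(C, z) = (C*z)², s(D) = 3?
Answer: -103357/36864 ≈ -2.8037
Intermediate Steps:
x(C, z) = C²*z²
(255551 - 358908)/x(s(-13), -64) = (255551 - 358908)/((3²*(-64)²)) = -103357/(9*4096) = -103357/36864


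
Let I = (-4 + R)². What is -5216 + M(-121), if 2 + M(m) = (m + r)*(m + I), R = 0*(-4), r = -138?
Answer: 21977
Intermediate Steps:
R = 0
I = 16 (I = (-4 + 0)² = (-4)² = 16)
M(m) = -2 + (-138 + m)*(16 + m) (M(m) = -2 + (m - 138)*(m + 16) = -2 + (-138 + m)*(16 + m))
-5216 + M(-121) = -5216 + (-2210 + (-121)² - 122*(-121)) = -5216 + (-2210 + 14641 + 14762) = -5216 + 27193 = 21977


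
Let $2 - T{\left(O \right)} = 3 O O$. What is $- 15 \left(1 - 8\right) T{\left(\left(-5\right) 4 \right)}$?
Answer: $-125790$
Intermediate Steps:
$T{\left(O \right)} = 2 - 3 O^{2}$ ($T{\left(O \right)} = 2 - 3 O O = 2 - 3 O^{2}$)
$- 15 \left(1 - 8\right) T{\left(\left(-5\right) 4 \right)} = - 15 \left(1 - 8\right) \left(2 - 3 \left(\left(-5\right) 4\right)^{2}\right) = - 15 \left(1 - 8\right) \left(2 - 3 \left(-20\right)^{2}\right) = - 15 \left(1 - 8\right) \left(2 - 1200\right) = - 15 \left(- 7 \left(2 - 1200\right)\right) = - 15 \left(\left(-7\right) \left(-1198\right)\right) = \left(-15\right) 8386 = -125790$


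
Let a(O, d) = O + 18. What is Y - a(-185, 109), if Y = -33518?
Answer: -33351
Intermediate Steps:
a(O, d) = 18 + O
Y - a(-185, 109) = -33518 - (18 - 185) = -33518 - 1*(-167) = -33518 + 167 = -33351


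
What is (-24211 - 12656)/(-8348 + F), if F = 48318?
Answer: -36867/39970 ≈ -0.92237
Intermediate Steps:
(-24211 - 12656)/(-8348 + F) = (-24211 - 12656)/(-8348 + 48318) = -36867/39970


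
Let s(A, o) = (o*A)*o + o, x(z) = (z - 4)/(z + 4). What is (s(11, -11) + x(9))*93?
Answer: 1596345/13 ≈ 1.2280e+5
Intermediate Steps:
x(z) = (-4 + z)/(4 + z)
s(A, o) = o + A*o² (s(A, o) = (A*o)*o + o = A*o² + o = o + A*o²)
(s(11, -11) + x(9))*93 = (-11*(1 + 11*(-11)) + (-4 + 9)/(4 + 9))*93 = (-11*(1 - 121) + 5/13)*93 = (-11*(-120) + (1/13)*5)*93 = (1320 + 5/13)*93 = (17165/13)*93 = 1596345/13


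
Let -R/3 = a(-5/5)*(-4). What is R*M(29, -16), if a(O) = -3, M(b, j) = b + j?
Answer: -468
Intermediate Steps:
R = -36 (R = -(-9)*(-4) = -3*12 = -36)
R*M(29, -16) = -36*(29 - 16) = -36*13 = -468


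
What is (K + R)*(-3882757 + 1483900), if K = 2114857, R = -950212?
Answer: -2793816810765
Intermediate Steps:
(K + R)*(-3882757 + 1483900) = (2114857 - 950212)*(-3882757 + 1483900) = 1164645*(-2398857) = -2793816810765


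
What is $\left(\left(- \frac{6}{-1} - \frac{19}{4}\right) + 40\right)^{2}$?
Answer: $\frac{27225}{16} \approx 1701.6$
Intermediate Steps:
$\left(\left(- \frac{6}{-1} - \frac{19}{4}\right) + 40\right)^{2} = \left(\left(\left(-6\right) \left(-1\right) - \frac{19}{4}\right) + 40\right)^{2} = \left(\left(6 - \frac{19}{4}\right) + 40\right)^{2} = \left(\frac{5}{4} + 40\right)^{2} = \left(\frac{165}{4}\right)^{2} = \frac{27225}{16}$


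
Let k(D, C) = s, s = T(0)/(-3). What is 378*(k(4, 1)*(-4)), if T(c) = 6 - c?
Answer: 3024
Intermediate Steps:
s = -2 (s = (6 - 1*0)/(-3) = (6 + 0)*(-⅓) = 6*(-⅓) = -2)
k(D, C) = -2
378*(k(4, 1)*(-4)) = 378*(-2*(-4)) = 378*8 = 3024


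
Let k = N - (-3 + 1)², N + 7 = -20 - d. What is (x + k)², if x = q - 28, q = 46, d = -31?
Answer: 324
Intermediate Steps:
N = 4 (N = -7 + (-20 - 1*(-31)) = -7 + (-20 + 31) = -7 + 11 = 4)
x = 18 (x = 46 - 28 = 18)
k = 0 (k = 4 - (-3 + 1)² = 4 - 1*(-2)² = 4 - 1*4 = 4 - 4 = 0)
(x + k)² = (18 + 0)² = 18² = 324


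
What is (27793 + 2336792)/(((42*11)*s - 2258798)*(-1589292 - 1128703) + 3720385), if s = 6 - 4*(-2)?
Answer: 157639/408121693249 ≈ 3.8625e-7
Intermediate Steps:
s = 14 (s = 6 + 8 = 14)
(27793 + 2336792)/(((42*11)*s - 2258798)*(-1589292 - 1128703) + 3720385) = (27793 + 2336792)/(((42*11)*14 - 2258798)*(-1589292 - 1128703) + 3720385) = 2364585/((462*14 - 2258798)*(-2717995) + 3720385) = 2364585/((6468 - 2258798)*(-2717995) + 3720385) = 2364585/(-2252330*(-2717995) + 3720385) = 2364585/(6121821678350 + 3720385) = 2364585/6121825398735 = 2364585*(1/6121825398735) = 157639/408121693249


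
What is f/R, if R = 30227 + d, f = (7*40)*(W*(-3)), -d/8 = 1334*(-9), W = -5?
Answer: 168/5051 ≈ 0.033261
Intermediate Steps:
d = 96048 (d = -10672*(-9) = -8*(-12006) = 96048)
f = 4200 (f = (7*40)*(-5*(-3)) = 280*15 = 4200)
R = 126275 (R = 30227 + 96048 = 126275)
f/R = 4200/126275 = 4200*(1/126275) = 168/5051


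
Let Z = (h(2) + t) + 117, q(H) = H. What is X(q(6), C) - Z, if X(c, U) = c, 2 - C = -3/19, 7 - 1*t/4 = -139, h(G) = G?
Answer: -697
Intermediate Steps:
t = 584 (t = 28 - 4*(-139) = 28 + 556 = 584)
C = 41/19 (C = 2 - (-3)/19 = 2 - 1*(-3/19) = 2 + 3/19 = 41/19 ≈ 2.1579)
Z = 703 (Z = (2 + 584) + 117 = 586 + 117 = 703)
X(q(6), C) - Z = 6 - 1*703 = 6 - 703 = -697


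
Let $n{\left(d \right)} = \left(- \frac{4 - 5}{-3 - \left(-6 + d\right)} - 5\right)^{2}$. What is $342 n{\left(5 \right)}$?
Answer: $\frac{20691}{2} \approx 10346.0$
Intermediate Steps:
$n{\left(d \right)} = \left(-5 + \frac{1}{3 - d}\right)^{2}$ ($n{\left(d \right)} = \left(- \frac{-1}{3 - d} - 5\right)^{2} = \left(\frac{1}{3 - d} - 5\right)^{2} = \left(-5 + \frac{1}{3 - d}\right)^{2}$)
$342 n{\left(5 \right)} = 342 \frac{\left(-14 + 5 \cdot 5\right)^{2}}{\left(-3 + 5\right)^{2}} = 342 \frac{\left(-14 + 25\right)^{2}}{4} = 342 \cdot 11^{2} \cdot \frac{1}{4} = 342 \cdot 121 \cdot \frac{1}{4} = 342 \cdot \frac{121}{4} = \frac{20691}{2}$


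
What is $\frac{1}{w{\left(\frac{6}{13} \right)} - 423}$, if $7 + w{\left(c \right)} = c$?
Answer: $- \frac{13}{5584} \approx -0.0023281$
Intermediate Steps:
$w{\left(c \right)} = -7 + c$
$\frac{1}{w{\left(\frac{6}{13} \right)} - 423} = \frac{1}{\left(-7 + \frac{6}{13}\right) - 423} = \frac{1}{- \frac{85}{13} - 423} = \frac{1}{- \frac{5584}{13}} = - \frac{13}{5584}$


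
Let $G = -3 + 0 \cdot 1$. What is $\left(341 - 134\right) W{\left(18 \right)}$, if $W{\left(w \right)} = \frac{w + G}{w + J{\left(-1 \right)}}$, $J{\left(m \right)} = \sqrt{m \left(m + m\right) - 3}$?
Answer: $\frac{11178}{65} - \frac{621 i}{65} \approx 171.97 - 9.5538 i$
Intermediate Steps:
$J{\left(m \right)} = \sqrt{-3 + 2 m^{2}}$ ($J{\left(m \right)} = \sqrt{m 2 m - 3} = \sqrt{2 m^{2} - 3} = \sqrt{-3 + 2 m^{2}}$)
$G = -3$ ($G = -3 + 0 = -3$)
$W{\left(w \right)} = \frac{-3 + w}{i + w}$ ($W{\left(w \right)} = \frac{w - 3}{w + \sqrt{-3 + 2 \left(-1\right)^{2}}} = \frac{-3 + w}{w + \sqrt{-3 + 2 \cdot 1}} = \frac{-3 + w}{w + \sqrt{-3 + 2}} = \frac{-3 + w}{w + \sqrt{-1}} = \frac{-3 + w}{w + i} = \frac{-3 + w}{i + w}$)
$\left(341 - 134\right) W{\left(18 \right)} = \left(341 - 134\right) \frac{-3 + 18}{i + 18} = 207 \frac{1}{18 + i} 15 = 207 \frac{18 - i}{325} \cdot 15 = 207 \frac{3 \left(18 - i\right)}{65} = \frac{621 \left(18 - i\right)}{65}$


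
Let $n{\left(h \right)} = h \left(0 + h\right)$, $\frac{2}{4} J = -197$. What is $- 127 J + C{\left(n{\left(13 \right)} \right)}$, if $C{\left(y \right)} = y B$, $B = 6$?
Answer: $51052$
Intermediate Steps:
$J = -394$ ($J = 2 \left(-197\right) = -394$)
$n{\left(h \right)} = h^{2}$ ($n{\left(h \right)} = h h = h^{2}$)
$C{\left(y \right)} = 6 y$ ($C{\left(y \right)} = y 6 = 6 y$)
$- 127 J + C{\left(n{\left(13 \right)} \right)} = \left(-127\right) \left(-394\right) + 6 \cdot 13^{2} = 50038 + 6 \cdot 169 = 50038 + 1014 = 51052$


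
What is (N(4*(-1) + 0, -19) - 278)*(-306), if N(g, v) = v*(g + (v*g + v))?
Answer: 393210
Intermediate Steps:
N(g, v) = v*(g + v + g*v) (N(g, v) = v*(g + (g*v + v)) = v*(g + (v + g*v)) = v*(g + v + g*v))
(N(4*(-1) + 0, -19) - 278)*(-306) = (-19*((4*(-1) + 0) - 19 + (4*(-1) + 0)*(-19)) - 278)*(-306) = (-19*((-4 + 0) - 19 + (-4 + 0)*(-19)) - 278)*(-306) = (-19*(-4 - 19 - 4*(-19)) - 278)*(-306) = (-19*(-4 - 19 + 76) - 278)*(-306) = (-19*53 - 278)*(-306) = (-1007 - 278)*(-306) = -1285*(-306) = 393210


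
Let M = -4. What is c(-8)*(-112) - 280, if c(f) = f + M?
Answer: 1064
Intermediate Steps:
c(f) = -4 + f (c(f) = f - 4 = -4 + f)
c(-8)*(-112) - 280 = (-4 - 8)*(-112) - 280 = -12*(-112) - 280 = 1344 - 280 = 1064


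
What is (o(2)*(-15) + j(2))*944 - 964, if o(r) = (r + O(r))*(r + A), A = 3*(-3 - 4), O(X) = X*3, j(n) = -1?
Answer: 2150412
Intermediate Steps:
O(X) = 3*X
A = -21 (A = 3*(-7) = -21)
o(r) = 4*r*(-21 + r) (o(r) = (r + 3*r)*(r - 21) = (4*r)*(-21 + r) = 4*r*(-21 + r))
(o(2)*(-15) + j(2))*944 - 964 = ((4*2*(-21 + 2))*(-15) - 1)*944 - 964 = ((4*2*(-19))*(-15) - 1)*944 - 964 = (-152*(-15) - 1)*944 - 964 = (2280 - 1)*944 - 964 = 2279*944 - 964 = 2151376 - 964 = 2150412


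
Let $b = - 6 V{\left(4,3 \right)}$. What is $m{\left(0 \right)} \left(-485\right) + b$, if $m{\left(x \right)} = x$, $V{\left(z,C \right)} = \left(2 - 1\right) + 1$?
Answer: $-12$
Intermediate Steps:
$V{\left(z,C \right)} = 2$ ($V{\left(z,C \right)} = 1 + 1 = 2$)
$b = -12$ ($b = \left(-6\right) 2 = -12$)
$m{\left(0 \right)} \left(-485\right) + b = 0 \left(-485\right) - 12 = 0 - 12 = -12$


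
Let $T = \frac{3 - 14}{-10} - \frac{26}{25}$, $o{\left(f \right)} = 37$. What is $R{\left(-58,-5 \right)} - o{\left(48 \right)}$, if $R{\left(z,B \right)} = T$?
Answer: $- \frac{1847}{50} \approx -36.94$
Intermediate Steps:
$T = \frac{3}{50}$ ($T = \left(-11\right) \left(- \frac{1}{10}\right) - \frac{26}{25} = \frac{11}{10} - \frac{26}{25} = \frac{3}{50} \approx 0.06$)
$R{\left(z,B \right)} = \frac{3}{50}$
$R{\left(-58,-5 \right)} - o{\left(48 \right)} = \frac{3}{50} - 37 = - \frac{1847}{50}$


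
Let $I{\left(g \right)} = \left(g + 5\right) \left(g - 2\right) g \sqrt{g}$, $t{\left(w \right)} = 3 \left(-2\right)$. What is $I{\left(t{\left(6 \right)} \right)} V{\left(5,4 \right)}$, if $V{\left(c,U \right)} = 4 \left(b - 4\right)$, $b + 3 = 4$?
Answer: $576 i \sqrt{6} \approx 1410.9 i$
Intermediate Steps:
$b = 1$ ($b = -3 + 4 = 1$)
$V{\left(c,U \right)} = -12$ ($V{\left(c,U \right)} = 4 \left(1 - 4\right) = 4 \left(-3\right) = -12$)
$t{\left(w \right)} = -6$
$I{\left(g \right)} = g^{\frac{3}{2}} \left(-2 + g\right) \left(5 + g\right)$ ($I{\left(g \right)} = \left(5 + g\right) \left(-2 + g\right) g^{\frac{3}{2}} = \left(-2 + g\right) \left(5 + g\right) g^{\frac{3}{2}} = g^{\frac{3}{2}} \left(-2 + g\right) \left(5 + g\right)$)
$I{\left(t{\left(6 \right)} \right)} V{\left(5,4 \right)} = \left(-6\right)^{\frac{3}{2}} \left(-10 + \left(-6\right)^{2} + 3 \left(-6\right)\right) \left(-12\right) = - 6 i \sqrt{6} \left(-10 + 36 - 18\right) \left(-12\right) = - 6 i \sqrt{6} \cdot 8 \left(-12\right) = - 48 i \sqrt{6} \left(-12\right) = 576 i \sqrt{6}$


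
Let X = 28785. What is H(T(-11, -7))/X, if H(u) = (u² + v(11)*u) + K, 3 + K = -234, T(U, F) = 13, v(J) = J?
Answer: 5/1919 ≈ 0.0026055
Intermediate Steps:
K = -237 (K = -3 - 234 = -237)
H(u) = -237 + u² + 11*u (H(u) = (u² + 11*u) - 237 = -237 + u² + 11*u)
H(T(-11, -7))/X = (-237 + 13² + 11*13)/28785 = (-237 + 169 + 143)*(1/28785) = 75*(1/28785) = 5/1919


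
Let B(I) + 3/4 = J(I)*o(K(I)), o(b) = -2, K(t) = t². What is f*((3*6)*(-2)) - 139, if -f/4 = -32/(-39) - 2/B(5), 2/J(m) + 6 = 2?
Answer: -15247/13 ≈ -1172.8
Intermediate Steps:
J(m) = -½ (J(m) = 2/(-6 + 2) = 2/(-4) = 2*(-¼) = -½)
B(I) = ¼ (B(I) = -¾ - ½*(-2) = -¾ + 1 = ¼)
f = 1120/39 (f = -4*(-32/(-39) - 2/¼) = -4*(-32*(-1/39) - 2*4) = -4*(32/39 - 8) = -4*(-280/39) = 1120/39 ≈ 28.718)
f*((3*6)*(-2)) - 139 = 1120*((3*6)*(-2))/39 - 139 = 1120*(18*(-2))/39 - 139 = (1120/39)*(-36) - 139 = -13440/13 - 139 = -15247/13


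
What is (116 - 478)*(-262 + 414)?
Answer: -55024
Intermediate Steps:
(116 - 478)*(-262 + 414) = -362*152 = -55024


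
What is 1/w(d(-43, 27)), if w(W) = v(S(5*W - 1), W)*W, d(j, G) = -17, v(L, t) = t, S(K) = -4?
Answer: 1/289 ≈ 0.0034602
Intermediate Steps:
w(W) = W² (w(W) = W*W = W²)
1/w(d(-43, 27)) = 1/((-17)²) = 1/289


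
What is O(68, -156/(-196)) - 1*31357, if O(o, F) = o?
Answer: -31289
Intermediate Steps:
O(68, -156/(-196)) - 1*31357 = 68 - 1*31357 = 68 - 31357 = -31289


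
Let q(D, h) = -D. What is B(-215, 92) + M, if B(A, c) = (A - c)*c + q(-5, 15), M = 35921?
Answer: 7682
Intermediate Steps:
B(A, c) = 5 + c*(A - c) (B(A, c) = (A - c)*c - 1*(-5) = c*(A - c) + 5 = 5 + c*(A - c))
B(-215, 92) + M = (5 - 1*92**2 - 215*92) + 35921 = (5 - 1*8464 - 19780) + 35921 = (5 - 8464 - 19780) + 35921 = -28239 + 35921 = 7682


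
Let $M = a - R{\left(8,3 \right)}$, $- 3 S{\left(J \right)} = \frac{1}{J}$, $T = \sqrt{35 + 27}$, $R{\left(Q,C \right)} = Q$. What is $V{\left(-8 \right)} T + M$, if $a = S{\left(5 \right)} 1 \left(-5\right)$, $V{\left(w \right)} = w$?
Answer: $- \frac{23}{3} - 8 \sqrt{62} \approx -70.659$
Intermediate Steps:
$T = \sqrt{62} \approx 7.874$
$S{\left(J \right)} = - \frac{1}{3 J}$
$a = \frac{1}{3}$ ($a = - \frac{1}{3 \cdot 5} \cdot 1 \left(-5\right) = \left(- \frac{1}{3}\right) \frac{1}{5} \cdot 1 \left(-5\right) = \left(- \frac{1}{15}\right) 1 \left(-5\right) = \left(- \frac{1}{15}\right) \left(-5\right) = \frac{1}{3} \approx 0.33333$)
$M = - \frac{23}{3}$ ($M = \frac{1}{3} - 8 = - \frac{23}{3} \approx -7.6667$)
$V{\left(-8 \right)} T + M = - 8 \sqrt{62} - \frac{23}{3} = - \frac{23}{3} - 8 \sqrt{62}$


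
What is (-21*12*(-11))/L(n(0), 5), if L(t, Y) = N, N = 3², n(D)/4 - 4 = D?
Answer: 308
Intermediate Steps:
n(D) = 16 + 4*D
N = 9
L(t, Y) = 9
(-21*12*(-11))/L(n(0), 5) = (-21*12*(-11))/9 = -252*(-11)*(⅑) = 2772*(⅑) = 308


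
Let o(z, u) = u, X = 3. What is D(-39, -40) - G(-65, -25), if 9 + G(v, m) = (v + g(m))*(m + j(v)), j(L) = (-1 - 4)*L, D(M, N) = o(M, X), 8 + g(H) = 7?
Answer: 19812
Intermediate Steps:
g(H) = -1 (g(H) = -8 + 7 = -1)
D(M, N) = 3
j(L) = -5*L
G(v, m) = -9 + (-1 + v)*(m - 5*v) (G(v, m) = -9 + (v - 1)*(m - 5*v) = -9 + (-1 + v)*(m - 5*v))
D(-39, -40) - G(-65, -25) = 3 - (-9 - 1*(-25) - 5*(-65)**2 + 5*(-65) - 25*(-65)) = 3 - (-9 + 25 - 5*4225 - 325 + 1625) = 3 - (-9 + 25 - 21125 - 325 + 1625) = 3 - 1*(-19809) = 3 + 19809 = 19812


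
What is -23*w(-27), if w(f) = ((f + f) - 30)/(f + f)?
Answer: -322/9 ≈ -35.778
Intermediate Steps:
w(f) = (-30 + 2*f)/(2*f) (w(f) = (2*f - 30)/((2*f)) = (-30 + 2*f)*(1/(2*f)) = (-30 + 2*f)/(2*f))
-23*w(-27) = -23*(-15 - 27)/(-27) = -(-23)*(-42)/27 = -23*14/9 = -322/9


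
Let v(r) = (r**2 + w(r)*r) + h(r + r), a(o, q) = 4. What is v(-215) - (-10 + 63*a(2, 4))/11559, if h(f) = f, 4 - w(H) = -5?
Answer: 506977498/11559 ≈ 43860.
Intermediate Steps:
w(H) = 9 (w(H) = 4 - 1*(-5) = 4 + 5 = 9)
v(r) = r**2 + 11*r (v(r) = (r**2 + 9*r) + (r + r) = (r**2 + 9*r) + 2*r = r**2 + 11*r)
v(-215) - (-10 + 63*a(2, 4))/11559 = -215*(11 - 215) - (-10 + 63*4)/11559 = -215*(-204) - (-10 + 252)/11559 = 43860 - 242/11559 = 506977498/11559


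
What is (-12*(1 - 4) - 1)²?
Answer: 1225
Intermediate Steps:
(-12*(1 - 4) - 1)² = (-12*(-3) - 1)² = (36 - 1)² = 35² = 1225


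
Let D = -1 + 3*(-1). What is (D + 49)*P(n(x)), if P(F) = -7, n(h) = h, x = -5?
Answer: -315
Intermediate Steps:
D = -4 (D = -1 - 3 = -4)
(D + 49)*P(n(x)) = (-4 + 49)*(-7) = 45*(-7) = -315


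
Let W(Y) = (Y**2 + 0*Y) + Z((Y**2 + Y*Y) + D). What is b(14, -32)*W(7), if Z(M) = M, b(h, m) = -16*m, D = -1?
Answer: 74752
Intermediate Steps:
W(Y) = -1 + 3*Y**2 (W(Y) = (Y**2 + 0*Y) + ((Y**2 + Y*Y) - 1) = (Y**2 + 0) + ((Y**2 + Y**2) - 1) = Y**2 + (2*Y**2 - 1) = Y**2 + (-1 + 2*Y**2) = -1 + 3*Y**2)
b(14, -32)*W(7) = (-16*(-32))*(-1 + 3*7**2) = 512*(-1 + 3*49) = 512*(-1 + 147) = 512*146 = 74752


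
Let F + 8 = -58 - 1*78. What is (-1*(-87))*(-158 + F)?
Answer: -26274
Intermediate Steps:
F = -144 (F = -8 + (-58 - 1*78) = -8 + (-58 - 78) = -8 - 136 = -144)
(-1*(-87))*(-158 + F) = (-1*(-87))*(-158 - 144) = 87*(-302) = -26274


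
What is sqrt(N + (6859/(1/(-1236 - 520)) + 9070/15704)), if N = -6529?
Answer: I*sqrt(185746757670903)/3926 ≈ 3471.4*I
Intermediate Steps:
sqrt(N + (6859/(1/(-1236 - 520)) + 9070/15704)) = sqrt(-6529 + (6859/(1/(-1236 - 520)) + 9070/15704)) = sqrt(-6529 + (6859/(1/(-1756)) + 9070*(1/15704))) = sqrt(-6529 + (6859/(-1/1756) + 4535/7852)) = sqrt(-6529 + (6859*(-1756) + 4535/7852)) = sqrt(-6529 + (-12044404 + 4535/7852)) = sqrt(-6529 - 94572655673/7852) = sqrt(-94623921381/7852) = I*sqrt(185746757670903)/3926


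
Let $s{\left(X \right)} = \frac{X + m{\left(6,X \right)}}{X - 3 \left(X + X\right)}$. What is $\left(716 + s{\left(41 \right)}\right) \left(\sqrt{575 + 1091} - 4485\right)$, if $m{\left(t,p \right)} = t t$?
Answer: $- \frac{131592591}{41} + \frac{1026921 \sqrt{34}}{205} \approx -3.1804 \cdot 10^{6}$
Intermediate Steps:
$m{\left(t,p \right)} = t^{2}$
$s{\left(X \right)} = - \frac{36 + X}{5 X}$ ($s{\left(X \right)} = \frac{X + 6^{2}}{X - 3 \left(X + X\right)} = \frac{X + 36}{X - 3 \cdot 2 X} = \frac{36 + X}{X - 6 X} = \frac{36 + X}{\left(-5\right) X} = \left(36 + X\right) \left(- \frac{1}{5 X}\right) = - \frac{36 + X}{5 X}$)
$\left(716 + s{\left(41 \right)}\right) \left(\sqrt{575 + 1091} - 4485\right) = \left(716 + \frac{-36 - 41}{5 \cdot 41}\right) \left(\sqrt{575 + 1091} - 4485\right) = \left(716 + \frac{1}{5} \cdot \frac{1}{41} \left(-36 - 41\right)\right) \left(\sqrt{1666} - 4485\right) = \left(716 + \frac{1}{5} \cdot \frac{1}{41} \left(-77\right)\right) \left(7 \sqrt{34} - 4485\right) = \left(716 - \frac{77}{205}\right) \left(-4485 + 7 \sqrt{34}\right) = \frac{146703 \left(-4485 + 7 \sqrt{34}\right)}{205} = - \frac{131592591}{41} + \frac{1026921 \sqrt{34}}{205}$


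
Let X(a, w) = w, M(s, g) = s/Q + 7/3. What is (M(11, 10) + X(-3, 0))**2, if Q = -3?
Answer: 16/9 ≈ 1.7778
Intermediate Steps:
M(s, g) = 7/3 - s/3 (M(s, g) = s/(-3) + 7/3 = s*(-1/3) + 7*(1/3) = -s/3 + 7/3 = 7/3 - s/3)
(M(11, 10) + X(-3, 0))**2 = ((7/3 - 1/3*11) + 0)**2 = ((7/3 - 11/3) + 0)**2 = (-4/3 + 0)**2 = (-4/3)**2 = 16/9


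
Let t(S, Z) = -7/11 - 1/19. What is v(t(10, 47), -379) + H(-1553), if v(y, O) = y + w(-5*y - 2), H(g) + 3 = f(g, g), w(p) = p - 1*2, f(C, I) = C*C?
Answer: 504067194/209 ≈ 2.4118e+6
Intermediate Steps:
f(C, I) = C²
t(S, Z) = -144/209 (t(S, Z) = -7*1/11 - 1*1/19 = -7/11 - 1/19 = -144/209)
w(p) = -2 + p (w(p) = p - 2 = -2 + p)
H(g) = -3 + g²
v(y, O) = -4 - 4*y (v(y, O) = y + (-2 + (-5*y - 2)) = y + (-2 + (-2 - 5*y)) = y + (-4 - 5*y) = -4 - 4*y)
v(t(10, 47), -379) + H(-1553) = (-4 - 4*(-144/209)) + (-3 + (-1553)²) = (-4 + 576/209) + (-3 + 2411809) = -260/209 + 2411806 = 504067194/209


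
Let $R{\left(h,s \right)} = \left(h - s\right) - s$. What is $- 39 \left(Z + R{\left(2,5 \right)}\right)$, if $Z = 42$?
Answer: $-1326$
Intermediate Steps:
$R{\left(h,s \right)} = h - 2 s$
$- 39 \left(Z + R{\left(2,5 \right)}\right) = - 39 \left(42 + \left(2 - 10\right)\right) = - 39 \left(42 - 8\right) = \left(-39\right) 34 = -1326$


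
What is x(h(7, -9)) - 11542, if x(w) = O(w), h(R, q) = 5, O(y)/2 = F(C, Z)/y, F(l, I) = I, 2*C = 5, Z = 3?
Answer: -57704/5 ≈ -11541.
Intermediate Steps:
C = 5/2 (C = (½)*5 = 5/2 ≈ 2.5000)
O(y) = 6/y (O(y) = 2*(3/y) = 6/y)
x(w) = 6/w
x(h(7, -9)) - 11542 = 6/5 - 11542 = -57704/5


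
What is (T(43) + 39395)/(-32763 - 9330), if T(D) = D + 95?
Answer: -39533/42093 ≈ -0.93918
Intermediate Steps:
T(D) = 95 + D
(T(43) + 39395)/(-32763 - 9330) = ((95 + 43) + 39395)/(-32763 - 9330) = (138 + 39395)/(-42093) = 39533*(-1/42093) = -39533/42093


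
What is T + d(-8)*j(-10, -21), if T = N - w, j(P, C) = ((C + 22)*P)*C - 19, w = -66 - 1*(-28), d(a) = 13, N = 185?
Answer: 2706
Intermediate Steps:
w = -38 (w = -66 + 28 = -38)
j(P, C) = -19 + C*P*(22 + C) (j(P, C) = ((22 + C)*P)*C - 19 = (P*(22 + C))*C - 19 = C*P*(22 + C) - 19 = -19 + C*P*(22 + C))
T = 223 (T = 185 - 1*(-38) = 185 + 38 = 223)
T + d(-8)*j(-10, -21) = 223 + 13*(-19 - 10*(-21)² + 22*(-21)*(-10)) = 223 + 13*(-19 - 10*441 + 4620) = 223 + 13*(-19 - 4410 + 4620) = 223 + 13*191 = 223 + 2483 = 2706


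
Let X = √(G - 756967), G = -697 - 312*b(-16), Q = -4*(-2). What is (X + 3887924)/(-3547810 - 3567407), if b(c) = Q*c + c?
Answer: -3887924/7115217 - 4*I*√44546/7115217 ≈ -0.54642 - 0.00011865*I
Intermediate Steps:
Q = 8
b(c) = 9*c (b(c) = 8*c + c = 9*c)
G = 44231 (G = -697 - 2808*(-16) = -697 - 312*(-144) = -697 + 44928 = 44231)
X = 4*I*√44546 (X = √(44231 - 756967) = √(-712736) = 4*I*√44546 ≈ 844.24*I)
(X + 3887924)/(-3547810 - 3567407) = (4*I*√44546 + 3887924)/(-3547810 - 3567407) = (3887924 + 4*I*√44546)/(-7115217) = (3887924 + 4*I*√44546)*(-1/7115217) = -3887924/7115217 - 4*I*√44546/7115217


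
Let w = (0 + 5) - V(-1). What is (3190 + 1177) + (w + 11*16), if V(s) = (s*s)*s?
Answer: 4549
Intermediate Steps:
V(s) = s³ (V(s) = s²*s = s³)
w = 6 (w = (0 + 5) - 1*(-1)³ = 5 - 1*(-1) = 5 + 1 = 6)
(3190 + 1177) + (w + 11*16) = (3190 + 1177) + (6 + 11*16) = 4367 + (6 + 176) = 4367 + 182 = 4549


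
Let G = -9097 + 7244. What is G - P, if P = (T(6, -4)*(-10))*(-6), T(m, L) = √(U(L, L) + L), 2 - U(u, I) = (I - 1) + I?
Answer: -1853 - 60*√7 ≈ -2011.7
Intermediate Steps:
U(u, I) = 3 - 2*I (U(u, I) = 2 - ((I - 1) + I) = 2 - ((-1 + I) + I) = 2 - (-1 + 2*I) = 2 + (1 - 2*I) = 3 - 2*I)
G = -1853
T(m, L) = √(3 - L) (T(m, L) = √((3 - 2*L) + L) = √(3 - L))
P = 60*√7 (P = (√(3 - 1*(-4))*(-10))*(-6) = (√(3 + 4)*(-10))*(-6) = (√7*(-10))*(-6) = -10*√7*(-6) = 60*√7 ≈ 158.75)
G - P = -1853 - 60*√7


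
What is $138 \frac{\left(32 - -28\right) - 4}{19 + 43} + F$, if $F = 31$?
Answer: $\frac{4825}{31} \approx 155.65$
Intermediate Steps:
$138 \frac{\left(32 - -28\right) - 4}{19 + 43} + F = 138 \frac{\left(32 - -28\right) - 4}{19 + 43} + 31 = 138 \frac{\left(32 + 28\right) - 4}{62} + 31 = 138 \left(60 - 4\right) \frac{1}{62} + 31 = 138 \cdot 56 \cdot \frac{1}{62} + 31 = 138 \cdot \frac{28}{31} + 31 = \frac{3864}{31} + 31 = \frac{4825}{31}$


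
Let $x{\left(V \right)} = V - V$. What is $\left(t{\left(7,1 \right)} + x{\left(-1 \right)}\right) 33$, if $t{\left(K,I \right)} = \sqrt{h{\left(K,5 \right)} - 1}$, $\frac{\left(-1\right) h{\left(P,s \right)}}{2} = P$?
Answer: $33 i \sqrt{15} \approx 127.81 i$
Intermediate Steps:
$x{\left(V \right)} = 0$
$h{\left(P,s \right)} = - 2 P$
$t{\left(K,I \right)} = \sqrt{-1 - 2 K}$ ($t{\left(K,I \right)} = \sqrt{- 2 K - 1} = \sqrt{-1 - 2 K}$)
$\left(t{\left(7,1 \right)} + x{\left(-1 \right)}\right) 33 = \left(\sqrt{-1 - 14} + 0\right) 33 = \left(\sqrt{-15} + 0\right) 33 = \left(i \sqrt{15} + 0\right) 33 = i \sqrt{15} \cdot 33 = 33 i \sqrt{15}$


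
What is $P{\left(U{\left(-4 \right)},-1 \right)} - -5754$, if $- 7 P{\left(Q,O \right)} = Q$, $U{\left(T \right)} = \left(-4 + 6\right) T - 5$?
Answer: $\frac{40291}{7} \approx 5755.9$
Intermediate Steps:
$U{\left(T \right)} = -5 + 2 T$ ($U{\left(T \right)} = 2 T - 5 = -5 + 2 T$)
$P{\left(Q,O \right)} = - \frac{Q}{7}$
$P{\left(U{\left(-4 \right)},-1 \right)} - -5754 = - \frac{-5 + 2 \left(-4\right)}{7} - -5754 = - \frac{-5 - 8}{7} + 5754 = \left(- \frac{1}{7}\right) \left(-13\right) + 5754 = \frac{13}{7} + 5754 = \frac{40291}{7}$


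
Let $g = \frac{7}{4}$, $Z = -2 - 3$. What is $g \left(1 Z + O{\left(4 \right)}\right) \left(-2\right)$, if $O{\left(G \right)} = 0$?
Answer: $\frac{35}{2} \approx 17.5$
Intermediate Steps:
$Z = -5$ ($Z = -2 - 3 = -5$)
$g = \frac{7}{4}$ ($g = 7 \cdot \frac{1}{4} = \frac{7}{4} \approx 1.75$)
$g \left(1 Z + O{\left(4 \right)}\right) \left(-2\right) = \frac{7 \left(1 \left(-5\right) + 0\right) \left(-2\right)}{4} = \frac{7 \left(-5 + 0\right) \left(-2\right)}{4} = \frac{7 \left(\left(-5\right) \left(-2\right)\right)}{4} = \frac{7}{4} \cdot 10 = \frac{35}{2}$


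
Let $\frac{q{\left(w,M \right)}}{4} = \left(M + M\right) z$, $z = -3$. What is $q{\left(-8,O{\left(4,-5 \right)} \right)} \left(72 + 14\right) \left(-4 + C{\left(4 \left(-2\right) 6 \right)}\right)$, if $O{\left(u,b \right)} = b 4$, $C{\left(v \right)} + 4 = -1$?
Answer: $-371520$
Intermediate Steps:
$C{\left(v \right)} = -5$ ($C{\left(v \right)} = -4 - 1 = -5$)
$O{\left(u,b \right)} = 4 b$
$q{\left(w,M \right)} = - 24 M$ ($q{\left(w,M \right)} = 4 \left(M + M\right) \left(-3\right) = 4 \cdot 2 M \left(-3\right) = 4 \left(- 6 M\right) = - 24 M$)
$q{\left(-8,O{\left(4,-5 \right)} \right)} \left(72 + 14\right) \left(-4 + C{\left(4 \left(-2\right) 6 \right)}\right) = - 24 \cdot 4 \left(-5\right) \left(72 + 14\right) \left(-4 - 5\right) = \left(-24\right) \left(-20\right) 86 \left(-9\right) = 480 \left(-774\right) = -371520$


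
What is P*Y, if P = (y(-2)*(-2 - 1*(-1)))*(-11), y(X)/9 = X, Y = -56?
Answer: 11088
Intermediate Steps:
y(X) = 9*X
P = -198 (P = ((9*(-2))*(-2 - 1*(-1)))*(-11) = -18*(-2 + 1)*(-11) = -18*(-1)*(-11) = 18*(-11) = -198)
P*Y = -198*(-56) = 11088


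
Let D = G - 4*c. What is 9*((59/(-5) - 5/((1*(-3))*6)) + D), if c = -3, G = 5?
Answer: 493/10 ≈ 49.300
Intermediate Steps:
D = 17 (D = 5 - 4*(-3) = 5 + 12 = 17)
9*((59/(-5) - 5/((1*(-3))*6)) + D) = 9*((59/(-5) - 5/((1*(-3))*6)) + 17) = 9*((59*(-1/5) - 5/((-3*6))) + 17) = 9*((-59/5 - 5/(-18)) + 17) = 9*((-59/5 - 5*(-1/18)) + 17) = 9*((-59/5 + 5/18) + 17) = 9*(-1037/90 + 17) = 9*(493/90) = 493/10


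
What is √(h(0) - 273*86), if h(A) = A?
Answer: I*√23478 ≈ 153.23*I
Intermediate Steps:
√(h(0) - 273*86) = √(0 - 273*86) = √(0 - 23478) = √(-23478) = I*√23478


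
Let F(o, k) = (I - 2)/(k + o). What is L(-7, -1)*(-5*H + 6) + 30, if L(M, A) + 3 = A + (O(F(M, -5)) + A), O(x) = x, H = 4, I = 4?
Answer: 307/3 ≈ 102.33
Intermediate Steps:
F(o, k) = 2/(k + o) (F(o, k) = (4 - 2)/(k + o) = 2/(k + o))
L(M, A) = -3 + 2*A + 2/(-5 + M) (L(M, A) = -3 + (A + (2/(-5 + M) + A)) = -3 + (A + (A + 2/(-5 + M))) = -3 + (2*A + 2/(-5 + M)) = -3 + 2*A + 2/(-5 + M))
L(-7, -1)*(-5*H + 6) + 30 = ((2 + (-5 - 7)*(-3 + 2*(-1)))/(-5 - 7))*(-5*4 + 6) + 30 = ((2 - 12*(-3 - 2))/(-12))*(-20 + 6) + 30 = -(2 - 12*(-5))/12*(-14) + 30 = -(2 + 60)/12*(-14) + 30 = -1/12*62*(-14) + 30 = -31/6*(-14) + 30 = 217/3 + 30 = 307/3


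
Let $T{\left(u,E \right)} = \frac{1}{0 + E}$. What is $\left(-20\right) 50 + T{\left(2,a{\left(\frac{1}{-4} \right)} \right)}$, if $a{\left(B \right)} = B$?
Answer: $-1004$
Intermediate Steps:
$T{\left(u,E \right)} = \frac{1}{E}$
$\left(-20\right) 50 + T{\left(2,a{\left(\frac{1}{-4} \right)} \right)} = \left(-20\right) 50 + \frac{1}{\frac{1}{-4}} = -1000 + \frac{1}{- \frac{1}{4}} = -1000 - 4 = -1004$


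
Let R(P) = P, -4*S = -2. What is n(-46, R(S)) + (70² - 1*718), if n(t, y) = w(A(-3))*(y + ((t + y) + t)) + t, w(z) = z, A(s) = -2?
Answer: 4318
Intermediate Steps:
S = ½ (S = -¼*(-2) = ½ ≈ 0.50000)
n(t, y) = -4*y - 3*t (n(t, y) = -2*(y + ((t + y) + t)) + t = -2*(y + (y + 2*t)) + t = -2*(2*t + 2*y) + t = (-4*t - 4*y) + t = -4*y - 3*t)
n(-46, R(S)) + (70² - 1*718) = (-4*½ - 3*(-46)) + (70² - 1*718) = (-2 + 138) + (4900 - 718) = 136 + 4182 = 4318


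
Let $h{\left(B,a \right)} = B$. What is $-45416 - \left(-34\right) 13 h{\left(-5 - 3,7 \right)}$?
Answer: $-48952$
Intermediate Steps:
$-45416 - \left(-34\right) 13 h{\left(-5 - 3,7 \right)} = -45416 - \left(-34\right) 13 \left(-5 - 3\right) = -45416 - \left(-442\right) \left(-8\right) = -45416 - 3536 = -48952$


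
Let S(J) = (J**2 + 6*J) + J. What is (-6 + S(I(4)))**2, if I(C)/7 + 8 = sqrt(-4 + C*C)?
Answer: 17544976 - 9778440*sqrt(3) ≈ 6.0822e+5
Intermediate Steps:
I(C) = -56 + 7*sqrt(-4 + C**2) (I(C) = -56 + 7*sqrt(-4 + C*C) = -56 + 7*sqrt(-4 + C**2))
S(J) = J**2 + 7*J
(-6 + S(I(4)))**2 = (-6 + (-56 + 7*sqrt(-4 + 4**2))*(7 + (-56 + 7*sqrt(-4 + 4**2))))**2 = (-6 + (-56 + 7*sqrt(-4 + 16))*(7 + (-56 + 7*sqrt(-4 + 16))))**2 = (-6 + (-56 + 7*sqrt(12))*(7 + (-56 + 7*sqrt(12))))**2 = (-6 + (-56 + 7*(2*sqrt(3)))*(7 + (-56 + 7*(2*sqrt(3)))))**2 = (-6 + (-56 + 14*sqrt(3))*(7 + (-56 + 14*sqrt(3))))**2 = (-6 + (-56 + 14*sqrt(3))*(-49 + 14*sqrt(3)))**2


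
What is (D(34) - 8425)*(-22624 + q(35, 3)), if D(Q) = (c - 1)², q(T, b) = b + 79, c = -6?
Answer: 188811792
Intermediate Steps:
q(T, b) = 79 + b
D(Q) = 49 (D(Q) = (-6 - 1)² = (-7)² = 49)
(D(34) - 8425)*(-22624 + q(35, 3)) = (49 - 8425)*(-22624 + (79 + 3)) = -8376*(-22624 + 82) = -8376*(-22542) = 188811792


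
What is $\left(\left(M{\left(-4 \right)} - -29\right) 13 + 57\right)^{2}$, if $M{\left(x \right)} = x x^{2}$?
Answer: $158404$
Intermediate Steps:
$M{\left(x \right)} = x^{3}$
$\left(\left(M{\left(-4 \right)} - -29\right) 13 + 57\right)^{2} = \left(\left(\left(-4\right)^{3} - -29\right) 13 + 57\right)^{2} = \left(\left(-64 + 29\right) 13 + 57\right)^{2} = \left(\left(-35\right) 13 + 57\right)^{2} = \left(-455 + 57\right)^{2} = \left(-398\right)^{2} = 158404$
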